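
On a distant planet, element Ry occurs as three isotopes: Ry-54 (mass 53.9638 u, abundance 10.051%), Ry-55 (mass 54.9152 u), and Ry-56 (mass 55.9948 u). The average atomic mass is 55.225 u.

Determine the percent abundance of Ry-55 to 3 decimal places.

Let x and y be the fractions of Ry-55 and Ry-56. Then x + y = 1 − 0.10051 = 0.89949 and 54.9152x + 55.9948y = 55.225 − 0.10051×53.9638 = 49.801098462.
Substituting: 54.9152x + 55.9948(0.89949 − x) = 49.801098462
(54.9152 − 55.9948)x = -0.56566419  ⇒  x = 0.52396, y = 0.37553
Ry-55: 52.396%, Ry-56: 37.553%.

52.396%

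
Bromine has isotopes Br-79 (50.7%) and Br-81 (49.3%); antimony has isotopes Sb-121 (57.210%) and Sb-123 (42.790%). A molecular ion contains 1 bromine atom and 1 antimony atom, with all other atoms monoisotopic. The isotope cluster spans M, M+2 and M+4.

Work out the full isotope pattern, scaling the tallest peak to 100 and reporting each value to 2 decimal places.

58.13 : 100.00 : 42.28

Bromine pattern (n=1): 0.5070 : 0.4930
Antimony pattern (n=1): 0.5721 : 0.4279
Convolve the two distributions (both contribute in 2-u steps):
  M: 0.5070×0.5721 = 0.290055
  M+2: 0.5070×0.4279 + 0.4930×0.5721 = 0.498991
  M+4: 0.4930×0.4279 = 0.210955
Scale to base peak (0.498991) = 100: 58.13 : 100.00 : 42.28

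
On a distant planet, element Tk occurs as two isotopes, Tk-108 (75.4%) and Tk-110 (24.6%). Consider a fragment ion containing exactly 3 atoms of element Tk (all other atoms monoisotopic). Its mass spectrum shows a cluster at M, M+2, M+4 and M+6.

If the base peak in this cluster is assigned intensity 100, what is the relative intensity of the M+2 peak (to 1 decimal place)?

(0.754 + 0.246)^3 gives M 0.4287, M+2 0.4196, M+4 0.1369, M+6 0.0149; the largest is M.
P(M) = C(3,0) × 0.754^3 × 0.246^0 = 1 × 0.42866106 × 1.0000 = 0.428661 (base)
P(M+2) = C(3,1) × 0.754^2 × 0.246^1 = 3 × 0.568516 × 0.2460 = 0.419565
Relative intensity = 0.419565 / 0.428661 × 100 = 97.9

97.9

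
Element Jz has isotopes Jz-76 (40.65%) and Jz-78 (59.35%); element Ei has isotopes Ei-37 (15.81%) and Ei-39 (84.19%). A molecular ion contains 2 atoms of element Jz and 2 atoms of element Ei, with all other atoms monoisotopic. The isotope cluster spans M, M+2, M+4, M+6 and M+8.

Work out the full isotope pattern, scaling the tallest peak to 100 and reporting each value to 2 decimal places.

0.95 : 12.86 : 58.37 : 100.00 : 57.29

Element Jz pattern (n=2): 0.16524225 : 0.4825155 : 0.35224225
Element Ei pattern (n=2): 0.02499561 : 0.26620878 : 0.70879561
Convolve the two distributions (both contribute in 2-u steps):
  M: 0.16524225×0.02499561 = 0.004130
  M+2: 0.16524225×0.26620878 + 0.4825155×0.02499561 = 0.056050
  M+4: 0.16524225×0.70879561 + 0.4825155×0.26620878 + 0.35224225×0.02499561 = 0.254377
  M+6: 0.4825155×0.70879561 + 0.35224225×0.26620878 = 0.435775
  M+8: 0.35224225×0.70879561 = 0.249668
Scale to base peak (0.435775) = 100: 0.95 : 12.86 : 58.37 : 100.00 : 57.29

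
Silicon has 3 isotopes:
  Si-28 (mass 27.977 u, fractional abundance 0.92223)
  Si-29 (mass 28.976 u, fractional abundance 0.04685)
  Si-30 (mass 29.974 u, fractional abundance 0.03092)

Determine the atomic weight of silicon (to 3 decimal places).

28.086 u

Weight each isotope mass by its fractional abundance: 0.92223 × 27.977 + 0.04685 × 28.976 + 0.03092 × 29.974
= 25.8012 + 1.3575 + 0.9268 = 28.0855 u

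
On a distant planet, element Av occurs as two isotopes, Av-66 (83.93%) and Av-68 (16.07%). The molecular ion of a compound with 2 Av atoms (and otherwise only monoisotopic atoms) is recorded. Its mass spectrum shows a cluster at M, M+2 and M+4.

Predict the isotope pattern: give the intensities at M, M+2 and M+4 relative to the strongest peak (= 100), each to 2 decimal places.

100.00 : 38.29 : 3.67

Each Av atom is independently Av-66 (p = 0.8393) or Av-68 (q = 0.1607); the cluster is the binomial expansion (p + q)^2.
P(M) = 0.8393^2 = 0.704424
P(M+2) = 2 × 0.8393^1 × 0.1607^1 = 0.269751
P(M+4) = 0.1607^2 = 0.025824
The M peak is largest (0.704424); scaling to 100 gives 100.00 : 38.29 : 3.67.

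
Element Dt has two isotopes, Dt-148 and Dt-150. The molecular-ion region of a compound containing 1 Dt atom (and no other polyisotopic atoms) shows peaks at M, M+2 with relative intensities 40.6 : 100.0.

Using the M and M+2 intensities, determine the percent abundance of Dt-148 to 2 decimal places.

28.88%

If p is the fraction of Dt that is Dt-148, then I(M+2)/I(M) = [C(1,1)·p^0·(1−p)] / p^1 = 1·(1−p)/p = 100.0/40.6 = 2.4631
(1−p)/p = 2.4631/1 = 2.4631  ⇒  p = 1/(1 + 2.4631) = 0.2888
Dt-148: 28.88%, Dt-150: 71.12%.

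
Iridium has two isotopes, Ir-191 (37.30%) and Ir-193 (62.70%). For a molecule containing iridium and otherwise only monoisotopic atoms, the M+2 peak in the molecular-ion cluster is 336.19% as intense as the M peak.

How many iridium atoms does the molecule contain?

The M+2/M ratio from n Ir atoms is n · q/p = n · 0.6270/0.3730.
n = 3.3619 × 0.3730/0.6270 = 2.00 ≈ 2

2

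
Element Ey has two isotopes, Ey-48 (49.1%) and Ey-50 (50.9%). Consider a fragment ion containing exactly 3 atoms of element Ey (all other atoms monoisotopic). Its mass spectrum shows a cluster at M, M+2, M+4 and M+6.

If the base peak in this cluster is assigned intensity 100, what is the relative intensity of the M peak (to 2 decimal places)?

Binomial terms of (0.491 + 0.509)^3: M 0.1184, M+2 0.3681, M+4 0.3816, M+6 0.1319 → M+4 is the base peak.
P(M+4) = C(3,2) × 0.491^1 × 0.509^2 = 3 × 0.4910 × 0.259081 = 0.381626 (base)
P(M) = C(3,0) × 0.491^3 × 0.509^0 = 1 × 0.11837077 × 1.0000 = 0.118371
Relative intensity = 0.118371 / 0.381626 × 100 = 31.02

31.02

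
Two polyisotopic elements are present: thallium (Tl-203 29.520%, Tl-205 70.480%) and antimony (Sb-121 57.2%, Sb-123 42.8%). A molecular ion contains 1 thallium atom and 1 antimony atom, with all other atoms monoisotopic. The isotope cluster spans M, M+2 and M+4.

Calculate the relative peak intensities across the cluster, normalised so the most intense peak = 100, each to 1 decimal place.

31.9 : 100.0 : 57.0

Thallium pattern (n=1): 0.2952 : 0.7048
Antimony pattern (n=1): 0.5720 : 0.4280
Convolve the two distributions (both contribute in 2-u steps):
  M: 0.2952×0.5720 = 0.168854
  M+2: 0.2952×0.4280 + 0.7048×0.5720 = 0.529491
  M+4: 0.7048×0.4280 = 0.301654
Scale to base peak (0.529491) = 100: 31.9 : 100.0 : 57.0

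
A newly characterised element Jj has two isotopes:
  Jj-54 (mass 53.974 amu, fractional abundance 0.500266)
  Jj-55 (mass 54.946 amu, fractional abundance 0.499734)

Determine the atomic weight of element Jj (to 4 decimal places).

54.4597 amu

The abundance-weighted mean is 0.500266 × 53.974 + 0.499734 × 54.946
= 27.00136 + 27.45838 = 54.45974 amu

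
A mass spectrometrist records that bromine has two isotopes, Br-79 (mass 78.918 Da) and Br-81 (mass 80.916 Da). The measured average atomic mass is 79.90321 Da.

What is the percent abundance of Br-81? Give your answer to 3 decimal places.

49.310%

Writing the weighted mean with unknown fraction x of Br-79:
78.918·x + 80.916·(1 − x) = 79.90321
(78.918 − 80.916)·x = 79.90321 − 80.916
x = -1.01279 / -1.998 = 0.50690 → 50.690% Br-79, 49.310% Br-81.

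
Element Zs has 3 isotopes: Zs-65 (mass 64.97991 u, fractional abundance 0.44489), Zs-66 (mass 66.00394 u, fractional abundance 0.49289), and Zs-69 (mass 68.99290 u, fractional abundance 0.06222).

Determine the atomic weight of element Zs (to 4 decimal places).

65.7343 u

The abundance-weighted mean is 0.44489 × 64.97991 + 0.49289 × 66.00394 + 0.06222 × 68.99290
= 28.908912 + 32.532682 + 4.292738 = 65.734332 u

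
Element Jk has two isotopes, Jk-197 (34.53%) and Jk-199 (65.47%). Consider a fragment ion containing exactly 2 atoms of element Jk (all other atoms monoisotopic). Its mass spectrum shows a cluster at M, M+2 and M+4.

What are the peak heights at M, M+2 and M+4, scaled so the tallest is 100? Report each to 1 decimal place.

26.4 : 100.0 : 94.8

Expanding (0.3453 + 0.6547)^2:
P(M) = 0.3453^2 = 0.119232
P(M+2) = 2 × 0.3453^1 × 0.6547^1 = 0.452136
P(M+4) = 0.6547^2 = 0.428632
The M+2 peak is largest (0.452136); scaling to 100 gives 26.4 : 100.0 : 94.8.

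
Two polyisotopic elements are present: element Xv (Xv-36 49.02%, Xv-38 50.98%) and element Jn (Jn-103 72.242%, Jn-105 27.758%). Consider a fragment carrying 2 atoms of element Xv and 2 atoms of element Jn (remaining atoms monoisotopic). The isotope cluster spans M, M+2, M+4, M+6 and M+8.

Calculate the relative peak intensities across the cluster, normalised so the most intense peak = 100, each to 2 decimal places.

Element Xv pattern (n=2): 0.24029604 : 0.49980792 : 0.25989604
Element Jn pattern (n=2): 0.52189066 : 0.40105869 : 0.07705066
Convolve the two distributions (both contribute in 2-u steps):
  M: 0.24029604×0.52189066 = 0.125408
  M+2: 0.24029604×0.40105869 + 0.49980792×0.52189066 = 0.357218
  M+4: 0.24029604×0.07705066 + 0.49980792×0.40105869 + 0.25989604×0.52189066 = 0.354605
  M+6: 0.49980792×0.07705066 + 0.25989604×0.40105869 = 0.142744
  M+8: 0.25989604×0.07705066 = 0.020025
Scale to base peak (0.357218) = 100: 35.11 : 100.00 : 99.27 : 39.96 : 5.61

35.11 : 100.00 : 99.27 : 39.96 : 5.61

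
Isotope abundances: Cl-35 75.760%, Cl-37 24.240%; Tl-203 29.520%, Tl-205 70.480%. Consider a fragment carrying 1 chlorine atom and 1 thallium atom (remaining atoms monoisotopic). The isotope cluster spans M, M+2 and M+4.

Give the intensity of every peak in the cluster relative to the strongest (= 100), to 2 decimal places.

36.93 : 100.00 : 28.21

Chlorine pattern (n=1): 0.7576 : 0.2424
Thallium pattern (n=1): 0.2952 : 0.7048
Convolve the two distributions (both contribute in 2-u steps):
  M: 0.7576×0.2952 = 0.223644
  M+2: 0.7576×0.7048 + 0.2424×0.2952 = 0.605513
  M+4: 0.2424×0.7048 = 0.170844
Scale to base peak (0.605513) = 100: 36.93 : 100.00 : 28.21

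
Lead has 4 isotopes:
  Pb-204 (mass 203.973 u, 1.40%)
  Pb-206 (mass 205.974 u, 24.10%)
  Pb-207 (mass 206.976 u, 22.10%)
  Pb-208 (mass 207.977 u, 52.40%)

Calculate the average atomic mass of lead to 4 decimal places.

Average mass = Σ (abundance × isotope mass) = 0.0140 × 203.973 + 0.2410 × 205.974 + 0.2210 × 206.976 + 0.5240 × 207.977
= 2.85562 + 49.63973 + 45.74170 + 108.97995 = 207.21700 u

207.2170 u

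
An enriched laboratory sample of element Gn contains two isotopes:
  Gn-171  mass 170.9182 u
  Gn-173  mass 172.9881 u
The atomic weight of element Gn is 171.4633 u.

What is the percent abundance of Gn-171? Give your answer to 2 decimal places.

73.67%

Let x be the fractional abundance of Gn-171; then Gn-173 has abundance 1 − x.
170.9182·x + 172.9881·(1 − x) = 171.4633
(170.9182 − 172.9881)·x = 171.4633 − 172.9881
x = -1.5248 / -2.0699 = 0.73665 → 73.67% Gn-171, 26.33% Gn-173.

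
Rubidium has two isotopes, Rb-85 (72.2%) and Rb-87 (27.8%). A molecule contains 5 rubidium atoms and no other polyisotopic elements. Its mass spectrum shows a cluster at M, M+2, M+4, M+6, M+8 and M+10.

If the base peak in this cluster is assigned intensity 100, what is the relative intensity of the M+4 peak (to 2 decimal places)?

77.01

(0.722 + 0.278)^5 gives M 0.1962, M+2 0.3777, M+4 0.2909, M+6 0.1120, M+8 0.0216, M+10 0.0017; the largest is M+2.
P(M+2) = C(5,1) × 0.722^4 × 0.278^1 = 5 × 0.27173701 × 0.2780 = 0.377714 (base)
P(M+4) = C(5,2) × 0.722^3 × 0.278^2 = 10 × 0.37636705 × 0.077284 = 0.290872
Relative intensity = 0.290872 / 0.377714 × 100 = 77.01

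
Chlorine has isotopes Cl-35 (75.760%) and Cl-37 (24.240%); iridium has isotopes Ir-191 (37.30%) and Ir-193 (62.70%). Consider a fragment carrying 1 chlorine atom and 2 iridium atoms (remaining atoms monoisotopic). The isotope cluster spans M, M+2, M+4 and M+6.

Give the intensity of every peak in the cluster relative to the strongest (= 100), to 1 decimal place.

Chlorine pattern (n=1): 0.7576 : 0.2424
Iridium pattern (n=2): 0.139129 : 0.467742 : 0.393129
Convolve the two distributions (both contribute in 2-u steps):
  M: 0.7576×0.139129 = 0.105404
  M+2: 0.7576×0.467742 + 0.2424×0.139129 = 0.388086
  M+4: 0.7576×0.393129 + 0.2424×0.467742 = 0.411215
  M+6: 0.2424×0.393129 = 0.095294
Scale to base peak (0.411215) = 100: 25.6 : 94.4 : 100.0 : 23.2

25.6 : 94.4 : 100.0 : 23.2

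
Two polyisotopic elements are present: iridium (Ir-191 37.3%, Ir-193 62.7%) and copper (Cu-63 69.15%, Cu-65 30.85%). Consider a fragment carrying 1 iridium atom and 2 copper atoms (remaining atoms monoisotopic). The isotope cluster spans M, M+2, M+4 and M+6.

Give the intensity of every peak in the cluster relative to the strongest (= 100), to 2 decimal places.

Iridium pattern (n=1): 0.3730 : 0.6270
Copper pattern (n=2): 0.47817225 : 0.4266555 : 0.09517225
Convolve the two distributions (both contribute in 2-u steps):
  M: 0.3730×0.47817225 = 0.178358
  M+2: 0.3730×0.4266555 + 0.6270×0.47817225 = 0.458957
  M+4: 0.3730×0.09517225 + 0.6270×0.4266555 = 0.303012
  M+6: 0.6270×0.09517225 = 0.059673
Scale to base peak (0.458957) = 100: 38.86 : 100.00 : 66.02 : 13.00

38.86 : 100.00 : 66.02 : 13.00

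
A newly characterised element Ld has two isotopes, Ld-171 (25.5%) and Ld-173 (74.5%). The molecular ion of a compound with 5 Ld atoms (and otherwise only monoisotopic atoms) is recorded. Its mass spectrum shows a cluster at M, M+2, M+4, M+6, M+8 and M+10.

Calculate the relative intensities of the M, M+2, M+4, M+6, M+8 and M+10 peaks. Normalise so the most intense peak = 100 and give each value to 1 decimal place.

0.3 : 4.0 : 23.4 : 68.5 : 100.0 : 58.4

Expanding (0.255 + 0.745)^5:
P(M) = 0.255^5 = 0.001078
P(M+2) = 5 × 0.255^4 × 0.745^1 = 0.015750
P(M+4) = 10 × 0.255^3 × 0.745^2 = 0.092031
P(M+6) = 10 × 0.255^2 × 0.745^3 = 0.268874
P(M+8) = 5 × 0.255^1 × 0.745^4 = 0.392767
P(M+10) = 0.745^5 = 0.229499
The M+8 peak is largest (0.392767); scaling to 100 gives 0.3 : 4.0 : 23.4 : 68.5 : 100.0 : 58.4.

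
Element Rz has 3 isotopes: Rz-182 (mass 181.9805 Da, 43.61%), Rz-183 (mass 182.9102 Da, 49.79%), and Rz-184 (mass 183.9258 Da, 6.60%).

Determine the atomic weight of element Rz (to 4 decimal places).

Average mass = Σ (abundance × isotope mass) = 0.4361 × 181.9805 + 0.4979 × 182.9102 + 0.0660 × 183.9258
= 79.36170 + 91.07099 + 12.13910 = 182.57179 Da

182.5718 Da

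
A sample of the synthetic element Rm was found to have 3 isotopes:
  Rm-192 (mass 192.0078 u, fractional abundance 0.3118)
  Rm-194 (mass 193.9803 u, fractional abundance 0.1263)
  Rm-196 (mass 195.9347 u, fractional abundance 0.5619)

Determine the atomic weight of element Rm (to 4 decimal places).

194.4635 u

Average mass = Σ (abundance × isotope mass) = 0.3118 × 192.0078 + 0.1263 × 193.9803 + 0.5619 × 195.9347
= 59.86803 + 24.49971 + 110.09571 = 194.46345 u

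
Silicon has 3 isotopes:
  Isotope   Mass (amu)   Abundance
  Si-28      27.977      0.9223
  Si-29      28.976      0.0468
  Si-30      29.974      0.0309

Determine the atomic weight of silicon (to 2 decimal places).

Weight each isotope mass by its fractional abundance: 0.9223 × 27.977 + 0.0468 × 28.976 + 0.0309 × 29.974
= 25.8032 + 1.3561 + 0.9262 = 28.0855 amu

28.09 amu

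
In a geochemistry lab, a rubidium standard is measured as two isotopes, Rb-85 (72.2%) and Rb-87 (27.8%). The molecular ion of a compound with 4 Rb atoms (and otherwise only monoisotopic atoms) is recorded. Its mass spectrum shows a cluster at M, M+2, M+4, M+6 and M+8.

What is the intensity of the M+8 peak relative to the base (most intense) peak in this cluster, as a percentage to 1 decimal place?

Binomial terms of (0.722 + 0.278)^4: M 0.2717, M+2 0.4185, M+4 0.2417, M+6 0.0620, M+8 0.0060 → M+2 is the base peak.
P(M+2) = C(4,1) × 0.722^3 × 0.278^1 = 4 × 0.37636705 × 0.2780 = 0.418520 (base)
P(M+8) = C(4,4) × 0.722^0 × 0.278^4 = 1 × 1.0000 × 0.00597282 = 0.005973
Relative intensity = 0.005973 / 0.418520 × 100 = 1.4

1.4%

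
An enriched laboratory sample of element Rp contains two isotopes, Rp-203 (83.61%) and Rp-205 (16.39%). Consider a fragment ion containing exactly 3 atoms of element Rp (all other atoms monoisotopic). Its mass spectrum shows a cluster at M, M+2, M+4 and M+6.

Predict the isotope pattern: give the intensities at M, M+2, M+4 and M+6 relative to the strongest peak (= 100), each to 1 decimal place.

100.0 : 58.8 : 11.5 : 0.8

Each Rp atom is independently Rp-203 (p = 0.8361) or Rp-205 (q = 0.1639); the cluster is the binomial expansion (p + q)^3.
P(M) = 0.8361^3 = 0.584487
P(M+2) = 3 × 0.8361^2 × 0.1639^1 = 0.343729
P(M+4) = 3 × 0.8361^1 × 0.1639^2 = 0.067381
P(M+6) = 0.1639^3 = 0.004403
The M peak is largest (0.584487); scaling to 100 gives 100.0 : 58.8 : 11.5 : 0.8.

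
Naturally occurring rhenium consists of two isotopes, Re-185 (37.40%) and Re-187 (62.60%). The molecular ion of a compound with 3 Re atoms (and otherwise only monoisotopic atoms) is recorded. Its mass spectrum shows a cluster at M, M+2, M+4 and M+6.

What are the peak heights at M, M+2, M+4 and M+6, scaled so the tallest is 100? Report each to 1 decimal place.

11.9 : 59.7 : 100.0 : 55.8

Each Re atom is independently Re-185 (p = 0.3740) or Re-187 (q = 0.6260); the cluster is the binomial expansion (p + q)^3.
P(M) = 0.3740^3 = 0.052314
P(M+2) = 3 × 0.3740^2 × 0.6260^1 = 0.262687
P(M+4) = 3 × 0.3740^1 × 0.6260^2 = 0.439685
P(M+6) = 0.6260^3 = 0.245314
The M+4 peak is largest (0.439685); scaling to 100 gives 11.9 : 59.7 : 100.0 : 55.8.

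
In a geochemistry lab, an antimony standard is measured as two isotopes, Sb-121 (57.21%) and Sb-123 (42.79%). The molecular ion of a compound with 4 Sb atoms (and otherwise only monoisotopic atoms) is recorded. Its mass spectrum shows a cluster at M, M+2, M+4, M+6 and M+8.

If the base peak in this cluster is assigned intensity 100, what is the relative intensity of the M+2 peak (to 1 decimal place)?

89.1

Term probabilities: M 0.1071, M+2 0.3205, M+4 0.3596, M+6 0.1793, M+8 0.0335. Base peak = M+4.
P(M+4) = C(4,2) × 0.5721^2 × 0.4279^2 = 6 × 0.32729841 × 0.18309841 = 0.359567 (base)
P(M+2) = C(4,1) × 0.5721^3 × 0.4279^1 = 4 × 0.18724742 × 0.4279 = 0.320493
Relative intensity = 0.320493 / 0.359567 × 100 = 89.1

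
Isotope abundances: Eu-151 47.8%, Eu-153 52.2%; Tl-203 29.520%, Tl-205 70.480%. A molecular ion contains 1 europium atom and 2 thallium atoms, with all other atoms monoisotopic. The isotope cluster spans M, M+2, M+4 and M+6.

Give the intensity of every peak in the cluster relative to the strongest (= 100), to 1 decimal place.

Europium pattern (n=1): 0.4780 : 0.5220
Thallium pattern (n=2): 0.08714304 : 0.41611392 : 0.49674304
Convolve the two distributions (both contribute in 2-u steps):
  M: 0.4780×0.08714304 = 0.041654
  M+2: 0.4780×0.41611392 + 0.5220×0.08714304 = 0.244391
  M+4: 0.4780×0.49674304 + 0.5220×0.41611392 = 0.454655
  M+6: 0.5220×0.49674304 = 0.259300
Scale to base peak (0.454655) = 100: 9.2 : 53.8 : 100.0 : 57.0

9.2 : 53.8 : 100.0 : 57.0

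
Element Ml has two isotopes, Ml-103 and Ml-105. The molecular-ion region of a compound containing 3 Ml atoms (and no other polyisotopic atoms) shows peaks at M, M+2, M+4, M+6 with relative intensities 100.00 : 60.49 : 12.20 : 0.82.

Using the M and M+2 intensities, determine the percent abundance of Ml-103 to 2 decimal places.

83.22%

Let p = fractional abundance of Ml-103. I(M+2)/I(M) = [C(3,1)·p^2·(1−p)] / p^3 = 3·(1−p)/p = 60.49/100.00 = 0.6049
(1−p)/p = 0.6049/3 = 0.2016  ⇒  p = 1/(1 + 0.2016) = 0.8322
Ml-103: 83.22%, Ml-105: 16.78%.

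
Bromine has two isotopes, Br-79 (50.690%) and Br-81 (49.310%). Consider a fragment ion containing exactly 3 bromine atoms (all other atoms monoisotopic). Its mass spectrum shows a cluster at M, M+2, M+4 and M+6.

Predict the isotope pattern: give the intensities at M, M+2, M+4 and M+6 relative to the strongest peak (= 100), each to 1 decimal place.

34.3 : 100.0 : 97.3 : 31.5

Each Br atom is independently Br-79 (p = 0.50690) or Br-81 (q = 0.49310); the cluster is the binomial expansion (p + q)^3.
P(M) = 0.50690^3 = 0.130247
P(M+2) = 3 × 0.50690^2 × 0.49310^1 = 0.380103
P(M+4) = 3 × 0.50690^1 × 0.49310^2 = 0.369755
P(M+6) = 0.49310^3 = 0.119896
The M+2 peak is largest (0.380103); scaling to 100 gives 34.3 : 100.0 : 97.3 : 31.5.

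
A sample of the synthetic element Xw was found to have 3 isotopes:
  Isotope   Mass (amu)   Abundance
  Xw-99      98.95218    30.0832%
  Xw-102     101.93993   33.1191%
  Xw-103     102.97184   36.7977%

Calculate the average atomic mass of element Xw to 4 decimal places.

101.4208 amu

Weight each isotope mass by its fractional abundance: 0.300832 × 98.95218 + 0.331191 × 101.93993 + 0.367977 × 102.97184
= 29.767982 + 33.761587 + 37.891269 = 101.420838 amu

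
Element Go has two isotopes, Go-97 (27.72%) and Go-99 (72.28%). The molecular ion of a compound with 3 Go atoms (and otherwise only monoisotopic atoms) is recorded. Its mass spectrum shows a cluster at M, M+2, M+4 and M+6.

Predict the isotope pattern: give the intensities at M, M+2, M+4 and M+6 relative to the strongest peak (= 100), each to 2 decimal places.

Each Go atom is independently Go-97 (p = 0.2772) or Go-99 (q = 0.7228); the cluster is the binomial expansion (p + q)^3.
P(M) = 0.2772^3 = 0.021300
P(M+2) = 3 × 0.2772^2 × 0.7228^1 = 0.166620
P(M+4) = 3 × 0.2772^1 × 0.7228^2 = 0.434461
P(M+6) = 0.7228^3 = 0.377620
The M+4 peak is largest (0.434461); scaling to 100 gives 4.90 : 38.35 : 100.00 : 86.92.

4.90 : 38.35 : 100.00 : 86.92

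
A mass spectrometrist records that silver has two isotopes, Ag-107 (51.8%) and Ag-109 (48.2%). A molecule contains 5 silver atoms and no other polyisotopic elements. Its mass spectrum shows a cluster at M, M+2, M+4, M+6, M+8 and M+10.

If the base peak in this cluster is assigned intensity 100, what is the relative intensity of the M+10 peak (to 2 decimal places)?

8.06

Binomial terms of (0.518 + 0.482)^5: M 0.0373, M+2 0.1735, M+4 0.3229, M+6 0.3005, M+8 0.1398, M+10 0.0260 → M+4 is the base peak.
P(M+4) = C(5,2) × 0.518^3 × 0.482^2 = 10 × 0.13899183 × 0.232324 = 0.322911 (base)
P(M+10) = C(5,5) × 0.518^0 × 0.482^5 = 1 × 1.0000 × 0.02601568 = 0.026016
Relative intensity = 0.026016 / 0.322911 × 100 = 8.06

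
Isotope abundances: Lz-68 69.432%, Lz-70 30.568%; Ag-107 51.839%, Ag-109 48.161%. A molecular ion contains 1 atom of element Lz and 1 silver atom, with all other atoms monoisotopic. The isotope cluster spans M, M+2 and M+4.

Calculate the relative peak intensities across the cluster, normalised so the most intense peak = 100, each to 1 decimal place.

73.0 : 100.0 : 29.9

Element Lz pattern (n=1): 0.69432 : 0.30568
Silver pattern (n=1): 0.51839 : 0.48161
Convolve the two distributions (both contribute in 2-u steps):
  M: 0.69432×0.51839 = 0.359929
  M+2: 0.69432×0.48161 + 0.30568×0.51839 = 0.492853
  M+4: 0.30568×0.48161 = 0.147219
Scale to base peak (0.492853) = 100: 73.0 : 100.0 : 29.9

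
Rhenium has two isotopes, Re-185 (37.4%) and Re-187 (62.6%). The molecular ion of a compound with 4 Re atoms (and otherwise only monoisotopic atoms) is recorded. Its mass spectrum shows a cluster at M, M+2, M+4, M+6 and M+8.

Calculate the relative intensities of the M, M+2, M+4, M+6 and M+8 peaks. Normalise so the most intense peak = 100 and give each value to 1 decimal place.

5.3 : 35.7 : 89.6 : 100.0 : 41.8

Each Re atom is independently Re-185 (p = 0.374) or Re-187 (q = 0.626); the cluster is the binomial expansion (p + q)^4.
P(M) = 0.374^4 = 0.019565
P(M+2) = 4 × 0.374^3 × 0.626^1 = 0.130993
P(M+4) = 6 × 0.374^2 × 0.626^2 = 0.328884
P(M+6) = 4 × 0.374^1 × 0.626^3 = 0.366990
P(M+8) = 0.626^4 = 0.153567
The M+6 peak is largest (0.366990); scaling to 100 gives 5.3 : 35.7 : 89.6 : 100.0 : 41.8.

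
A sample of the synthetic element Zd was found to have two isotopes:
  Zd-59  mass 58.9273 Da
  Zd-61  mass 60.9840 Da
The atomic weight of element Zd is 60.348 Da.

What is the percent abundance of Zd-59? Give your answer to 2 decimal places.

Let x be the fractional abundance of Zd-59; then Zd-61 has abundance 1 − x.
58.9273·x + 60.9840·(1 − x) = 60.348
(58.9273 − 60.9840)·x = 60.348 − 60.9840
x = -0.6360 / -2.0567 = 0.30923 → 30.92% Zd-59, 69.08% Zd-61.

30.92%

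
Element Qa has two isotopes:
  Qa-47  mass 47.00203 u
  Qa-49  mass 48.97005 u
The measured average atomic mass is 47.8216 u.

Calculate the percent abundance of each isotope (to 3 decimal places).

Qa-47: 58.356%, Qa-49: 41.644%

Writing the weighted mean with unknown fraction x of Qa-47:
47.00203·x + 48.97005·(1 − x) = 47.8216
(47.00203 − 48.97005)·x = 47.8216 − 48.97005
x = -1.14845 / -1.96802 = 0.58356 → 58.356% Qa-47, 41.644% Qa-49.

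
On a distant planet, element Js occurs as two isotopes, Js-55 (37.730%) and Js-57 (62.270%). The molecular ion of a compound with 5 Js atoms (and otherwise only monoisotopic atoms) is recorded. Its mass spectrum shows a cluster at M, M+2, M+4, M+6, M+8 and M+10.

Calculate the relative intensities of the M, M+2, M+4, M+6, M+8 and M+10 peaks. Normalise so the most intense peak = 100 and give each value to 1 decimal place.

Each Js atom is independently Js-55 (p = 0.37730) or Js-57 (q = 0.62270); the cluster is the binomial expansion (p + q)^5.
P(M) = 0.37730^5 = 0.007646
P(M+2) = 5 × 0.37730^4 × 0.62270^1 = 0.063095
P(M+4) = 10 × 0.37730^3 × 0.62270^2 = 0.208266
P(M+6) = 10 × 0.37730^2 × 0.62270^3 = 0.343724
P(M+8) = 5 × 0.37730^1 × 0.62270^4 = 0.283643
P(M+10) = 0.62270^5 = 0.093626
The M+6 peak is largest (0.343724); scaling to 100 gives 2.2 : 18.4 : 60.6 : 100.0 : 82.5 : 27.2.

2.2 : 18.4 : 60.6 : 100.0 : 82.5 : 27.2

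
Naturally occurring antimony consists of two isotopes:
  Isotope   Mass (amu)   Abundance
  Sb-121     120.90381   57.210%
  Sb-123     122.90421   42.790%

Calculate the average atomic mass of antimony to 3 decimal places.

Ar = Σ fᵢ·mᵢ = 0.57210 × 120.90381 + 0.42790 × 122.90421
= 69.169070 + 52.590711 = 121.759781 amu

121.760 amu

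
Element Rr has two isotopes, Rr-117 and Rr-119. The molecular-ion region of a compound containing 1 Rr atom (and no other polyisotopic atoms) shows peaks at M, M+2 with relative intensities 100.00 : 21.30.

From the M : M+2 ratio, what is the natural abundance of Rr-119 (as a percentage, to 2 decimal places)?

17.56%

Write p for the Rr-117 fraction. I(M+2)/I(M) = [C(1,1)·p^0·(1−p)] / p^1 = 1·(1−p)/p = 21.30/100.00 = 0.2130
(1−p)/p = 0.2130/1 = 0.2130  ⇒  p = 1/(1 + 0.2130) = 0.8244
Rr-117: 82.44%, Rr-119: 17.56%.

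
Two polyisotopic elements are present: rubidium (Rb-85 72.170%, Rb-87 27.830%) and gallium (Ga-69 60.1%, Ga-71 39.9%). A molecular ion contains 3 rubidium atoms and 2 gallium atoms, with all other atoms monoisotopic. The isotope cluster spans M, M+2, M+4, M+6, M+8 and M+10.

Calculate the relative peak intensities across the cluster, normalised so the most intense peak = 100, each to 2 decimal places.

40.25 : 100.00 : 97.52 : 46.67 : 10.98 : 1.02

Rubidium pattern (n=3): 0.37589809 : 0.43485841 : 0.16768892 : 0.02155458
Gallium pattern (n=2): 0.361201 : 0.479598 : 0.159201
Convolve the two distributions (both contribute in 2-u steps):
  M: 0.37589809×0.361201 = 0.135775
  M+2: 0.37589809×0.479598 + 0.43485841×0.361201 = 0.337351
  M+4: 0.37589809×0.159201 + 0.43485841×0.479598 + 0.16768892×0.361201 = 0.328970
  M+6: 0.43485841×0.159201 + 0.16768892×0.479598 + 0.02155458×0.361201 = 0.157439
  M+8: 0.16768892×0.159201 + 0.02155458×0.479598 = 0.037034
  M+10: 0.02155458×0.159201 = 0.003432
Scale to base peak (0.337351) = 100: 40.25 : 100.00 : 97.52 : 46.67 : 10.98 : 1.02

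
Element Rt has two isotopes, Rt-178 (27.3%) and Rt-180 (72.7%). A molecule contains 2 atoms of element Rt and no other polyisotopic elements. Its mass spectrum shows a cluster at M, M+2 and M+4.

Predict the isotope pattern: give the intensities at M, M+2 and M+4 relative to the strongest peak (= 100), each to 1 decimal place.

14.1 : 75.1 : 100.0

The 2 Rt atoms are independent, so intensities follow the terms of (0.273 + 0.727)^2.
P(M) = 0.273^2 = 0.074529
P(M+2) = 2 × 0.273^1 × 0.727^1 = 0.396942
P(M+4) = 0.727^2 = 0.528529
The M+4 peak is largest (0.528529); scaling to 100 gives 14.1 : 75.1 : 100.0.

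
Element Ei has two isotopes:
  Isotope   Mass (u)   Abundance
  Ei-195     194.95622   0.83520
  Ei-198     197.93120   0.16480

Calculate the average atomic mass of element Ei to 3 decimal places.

195.446 u

The abundance-weighted mean is 0.83520 × 194.95622 + 0.16480 × 197.93120
= 162.827435 + 32.619062 = 195.446497 u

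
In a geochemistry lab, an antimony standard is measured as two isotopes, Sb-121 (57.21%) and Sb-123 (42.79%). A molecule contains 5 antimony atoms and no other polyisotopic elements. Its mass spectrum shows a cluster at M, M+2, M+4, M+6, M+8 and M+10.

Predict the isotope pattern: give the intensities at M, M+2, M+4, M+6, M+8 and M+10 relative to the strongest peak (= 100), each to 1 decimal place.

17.9 : 66.8 : 100.0 : 74.8 : 28.0 : 4.2

The 5 Sb atoms are independent, so intensities follow the terms of (0.5721 + 0.4279)^5.
P(M) = 0.5721^5 = 0.061286
P(M+2) = 5 × 0.5721^4 × 0.4279^1 = 0.229192
P(M+4) = 10 × 0.5721^3 × 0.4279^2 = 0.342847
P(M+6) = 10 × 0.5721^2 × 0.4279^3 = 0.256431
P(M+8) = 5 × 0.5721^1 × 0.4279^4 = 0.095898
P(M+10) = 0.4279^5 = 0.014345
The M+4 peak is largest (0.342847); scaling to 100 gives 17.9 : 66.8 : 100.0 : 74.8 : 28.0 : 4.2.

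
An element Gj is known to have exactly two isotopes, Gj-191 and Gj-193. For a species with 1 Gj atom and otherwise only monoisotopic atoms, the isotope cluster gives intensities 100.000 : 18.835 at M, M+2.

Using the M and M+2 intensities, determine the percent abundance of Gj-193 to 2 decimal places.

15.85%

If p is the fraction of Gj that is Gj-191, then I(M+2)/I(M) = [C(1,1)·p^0·(1−p)] / p^1 = 1·(1−p)/p = 18.835/100.000 = 0.1884
(1−p)/p = 0.1884/1 = 0.1884  ⇒  p = 1/(1 + 0.1884) = 0.8415
Gj-191: 84.15%, Gj-193: 15.85%.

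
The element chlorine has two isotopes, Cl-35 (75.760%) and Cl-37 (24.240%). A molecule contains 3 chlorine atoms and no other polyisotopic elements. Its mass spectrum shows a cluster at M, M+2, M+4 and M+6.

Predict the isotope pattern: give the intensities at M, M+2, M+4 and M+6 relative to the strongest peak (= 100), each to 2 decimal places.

The 3 Cl atoms are independent, so intensities follow the terms of (0.75760 + 0.24240)^3.
P(M) = 0.75760^3 = 0.434830
P(M+2) = 3 × 0.75760^2 × 0.24240^1 = 0.417382
P(M+4) = 3 × 0.75760^1 × 0.24240^2 = 0.133545
P(M+6) = 0.24240^3 = 0.014243
The M peak is largest (0.434830); scaling to 100 gives 100.00 : 95.99 : 30.71 : 3.28.

100.00 : 95.99 : 30.71 : 3.28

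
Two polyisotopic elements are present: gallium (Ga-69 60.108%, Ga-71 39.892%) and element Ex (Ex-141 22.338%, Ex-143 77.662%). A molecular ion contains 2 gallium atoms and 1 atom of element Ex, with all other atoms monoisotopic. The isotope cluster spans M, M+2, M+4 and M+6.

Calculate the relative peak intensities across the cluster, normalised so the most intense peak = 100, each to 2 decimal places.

Gallium pattern (n=2): 0.36129717 : 0.47956567 : 0.15913717
Element Ex pattern (n=1): 0.22338 : 0.77662
Convolve the two distributions (both contribute in 2-u steps):
  M: 0.36129717×0.22338 = 0.080707
  M+2: 0.36129717×0.77662 + 0.47956567×0.22338 = 0.387716
  M+4: 0.47956567×0.77662 + 0.15913717×0.22338 = 0.407988
  M+6: 0.15913717×0.77662 = 0.123589
Scale to base peak (0.407988) = 100: 19.78 : 95.03 : 100.00 : 30.29

19.78 : 95.03 : 100.00 : 30.29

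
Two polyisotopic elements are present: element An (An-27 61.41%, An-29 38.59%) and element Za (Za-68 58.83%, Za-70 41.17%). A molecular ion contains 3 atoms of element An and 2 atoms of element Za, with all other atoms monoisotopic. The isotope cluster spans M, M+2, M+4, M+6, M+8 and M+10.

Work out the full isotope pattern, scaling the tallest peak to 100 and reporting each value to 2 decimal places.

23.19 : 76.16 : 100.00 : 65.60 : 21.50 : 2.82

Element An pattern (n=3): 0.23158866 : 0.43659045 : 0.27435312 : 0.05746777
Element Za pattern (n=2): 0.34609689 : 0.48440622 : 0.16949689
Convolve the two distributions (both contribute in 2-u steps):
  M: 0.23158866×0.34609689 = 0.080152
  M+2: 0.23158866×0.48440622 + 0.43659045×0.34609689 = 0.263286
  M+4: 0.23158866×0.16949689 + 0.43659045×0.48440622 + 0.27435312×0.34609689 = 0.345693
  M+6: 0.43659045×0.16949689 + 0.27435312×0.48440622 + 0.05746777×0.34609689 = 0.226788
  M+8: 0.27435312×0.16949689 + 0.05746777×0.48440622 = 0.074340
  M+10: 0.05746777×0.16949689 = 0.009741
Scale to base peak (0.345693) = 100: 23.19 : 76.16 : 100.00 : 65.60 : 21.50 : 2.82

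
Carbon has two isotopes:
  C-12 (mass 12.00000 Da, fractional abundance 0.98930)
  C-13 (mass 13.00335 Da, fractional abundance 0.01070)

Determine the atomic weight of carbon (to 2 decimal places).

The abundance-weighted mean is 0.98930 × 12.00000 + 0.01070 × 13.00335
= 11.871600 + 0.139136 = 12.010736 Da

12.01 Da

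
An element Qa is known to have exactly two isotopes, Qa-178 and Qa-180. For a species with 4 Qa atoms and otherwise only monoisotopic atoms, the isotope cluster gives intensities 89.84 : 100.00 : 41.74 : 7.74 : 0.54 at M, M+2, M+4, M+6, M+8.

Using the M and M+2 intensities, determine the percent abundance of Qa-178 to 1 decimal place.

78.2%

Write p for the Qa-178 fraction. I(M+2)/I(M) = [C(4,1)·p^3·(1−p)] / p^4 = 4·(1−p)/p = 100.00/89.84 = 1.1131
(1−p)/p = 1.1131/4 = 0.2783  ⇒  p = 1/(1 + 0.2783) = 0.7823
Qa-178: 78.2%, Qa-180: 21.8%.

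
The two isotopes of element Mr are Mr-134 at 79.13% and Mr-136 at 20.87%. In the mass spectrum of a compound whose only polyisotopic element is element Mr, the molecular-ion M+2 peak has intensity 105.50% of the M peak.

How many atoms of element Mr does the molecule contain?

4

For n independent Mr atoms, I(M+2)/I(M) = n · (abundance Mr-136) / (abundance Mr-134) = n · 0.2087/0.7913.
n = 1.0550 × 0.7913/0.2087 = 4.00 ≈ 4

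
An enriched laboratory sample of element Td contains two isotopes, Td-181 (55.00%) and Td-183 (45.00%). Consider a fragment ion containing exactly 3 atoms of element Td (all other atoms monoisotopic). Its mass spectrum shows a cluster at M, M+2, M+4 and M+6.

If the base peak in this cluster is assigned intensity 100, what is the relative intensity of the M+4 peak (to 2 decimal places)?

81.82

Term probabilities: M 0.1664, M+2 0.4084, M+4 0.3341, M+6 0.0911. Base peak = M+2.
P(M+2) = C(3,1) × 0.5500^2 × 0.4500^1 = 3 × 0.3025 × 0.4500 = 0.408375 (base)
P(M+4) = C(3,2) × 0.5500^1 × 0.4500^2 = 3 × 0.5500 × 0.2025 = 0.334125
Relative intensity = 0.334125 / 0.408375 × 100 = 81.82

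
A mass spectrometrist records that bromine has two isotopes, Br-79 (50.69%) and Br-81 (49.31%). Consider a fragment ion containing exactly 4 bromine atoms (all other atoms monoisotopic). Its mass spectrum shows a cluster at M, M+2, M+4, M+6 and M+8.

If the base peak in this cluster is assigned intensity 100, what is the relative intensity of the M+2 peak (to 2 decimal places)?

Binomial terms of (0.5069 + 0.4931)^4: M 0.0660, M+2 0.2569, M+4 0.3749, M+6 0.2431, M+8 0.0591 → M+4 is the base peak.
P(M+4) = C(4,2) × 0.5069^2 × 0.4931^2 = 6 × 0.25694761 × 0.24314761 = 0.374857 (base)
P(M+2) = C(4,1) × 0.5069^3 × 0.4931^1 = 4 × 0.13024674 × 0.4931 = 0.256899
Relative intensity = 0.256899 / 0.374857 × 100 = 68.53

68.53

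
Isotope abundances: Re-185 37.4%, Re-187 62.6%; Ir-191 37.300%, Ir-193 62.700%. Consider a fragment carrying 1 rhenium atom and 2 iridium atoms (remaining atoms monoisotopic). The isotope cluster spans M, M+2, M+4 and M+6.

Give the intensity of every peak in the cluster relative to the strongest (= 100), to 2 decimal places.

11.83 : 59.57 : 100.00 : 55.95

Rhenium pattern (n=1): 0.3740 : 0.6260
Iridium pattern (n=2): 0.139129 : 0.467742 : 0.393129
Convolve the two distributions (both contribute in 2-u steps):
  M: 0.3740×0.139129 = 0.052034
  M+2: 0.3740×0.467742 + 0.6260×0.139129 = 0.262030
  M+4: 0.3740×0.393129 + 0.6260×0.467742 = 0.439837
  M+6: 0.6260×0.393129 = 0.246099
Scale to base peak (0.439837) = 100: 11.83 : 59.57 : 100.00 : 55.95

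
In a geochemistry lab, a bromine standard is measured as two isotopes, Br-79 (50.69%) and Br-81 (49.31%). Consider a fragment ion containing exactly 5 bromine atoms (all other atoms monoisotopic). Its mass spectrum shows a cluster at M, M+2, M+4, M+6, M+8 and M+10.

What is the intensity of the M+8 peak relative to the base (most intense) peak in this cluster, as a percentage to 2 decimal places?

47.31%

(0.5069 + 0.4931)^5 gives M 0.0335, M+2 0.1628, M+4 0.3167, M+6 0.3081, M+8 0.1498, M+10 0.0292; the largest is M+4.
P(M+4) = C(5,2) × 0.5069^3 × 0.4931^2 = 10 × 0.13024674 × 0.24314761 = 0.316692 (base)
P(M+8) = C(5,4) × 0.5069^1 × 0.4931^4 = 5 × 0.5069 × 0.05912076 = 0.149842
Relative intensity = 0.149842 / 0.316692 × 100 = 47.31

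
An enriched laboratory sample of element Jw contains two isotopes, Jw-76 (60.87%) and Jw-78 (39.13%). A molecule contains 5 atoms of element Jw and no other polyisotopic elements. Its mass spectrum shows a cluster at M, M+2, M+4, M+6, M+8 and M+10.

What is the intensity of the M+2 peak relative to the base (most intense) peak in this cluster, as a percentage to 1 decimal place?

77.8%

Binomial terms of (0.6087 + 0.3913)^5: M 0.0836, M+2 0.2686, M+4 0.3453, M+6 0.2220, M+8 0.0714, M+10 0.0092 → M+4 is the base peak.
P(M+4) = C(5,2) × 0.6087^3 × 0.3913^2 = 10 × 0.2255329 × 0.15311569 = 0.345326 (base)
P(M+2) = C(5,1) × 0.6087^4 × 0.3913^1 = 5 × 0.13728188 × 0.3913 = 0.268592
Relative intensity = 0.268592 / 0.345326 × 100 = 77.8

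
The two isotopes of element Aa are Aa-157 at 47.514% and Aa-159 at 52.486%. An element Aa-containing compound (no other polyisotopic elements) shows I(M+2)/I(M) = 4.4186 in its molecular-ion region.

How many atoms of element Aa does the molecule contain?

4

The M+2/M ratio from n Aa atoms is n · q/p = n · 0.52486/0.47514.
n = 4.4186 × 0.47514/0.52486 = 4.00 ≈ 4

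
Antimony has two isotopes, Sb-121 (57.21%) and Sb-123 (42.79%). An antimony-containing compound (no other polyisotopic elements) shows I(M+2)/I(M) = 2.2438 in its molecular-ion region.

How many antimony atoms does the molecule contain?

3

The M+2/M ratio from n Sb atoms is n · q/p = n · 0.4279/0.5721.
n = 2.2438 × 0.5721/0.4279 = 3.00 ≈ 3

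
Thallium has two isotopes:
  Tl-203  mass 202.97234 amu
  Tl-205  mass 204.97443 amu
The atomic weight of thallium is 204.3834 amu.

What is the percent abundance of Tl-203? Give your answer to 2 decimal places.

29.52%

With x = fraction of Tl-203 (so Tl-205 is 1 − x):
202.97234·x + 204.97443·(1 − x) = 204.3834
(202.97234 − 204.97443)·x = 204.3834 − 204.97443
x = -0.59103 / -2.00209 = 0.29521 → 29.52% Tl-203, 70.48% Tl-205.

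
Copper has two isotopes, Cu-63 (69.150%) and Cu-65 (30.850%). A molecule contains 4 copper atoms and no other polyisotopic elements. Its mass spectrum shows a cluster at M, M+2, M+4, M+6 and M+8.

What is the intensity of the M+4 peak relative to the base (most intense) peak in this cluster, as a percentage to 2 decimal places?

66.92%

Term probabilities: M 0.2286, M+2 0.4080, M+4 0.2731, M+6 0.0812, M+8 0.0091. Base peak = M+2.
P(M+2) = C(4,1) × 0.69150^3 × 0.30850^1 = 4 × 0.33065611 × 0.3085 = 0.408030 (base)
P(M+4) = C(4,2) × 0.69150^2 × 0.30850^2 = 6 × 0.47817225 × 0.09517225 = 0.273052
Relative intensity = 0.273052 / 0.408030 × 100 = 66.92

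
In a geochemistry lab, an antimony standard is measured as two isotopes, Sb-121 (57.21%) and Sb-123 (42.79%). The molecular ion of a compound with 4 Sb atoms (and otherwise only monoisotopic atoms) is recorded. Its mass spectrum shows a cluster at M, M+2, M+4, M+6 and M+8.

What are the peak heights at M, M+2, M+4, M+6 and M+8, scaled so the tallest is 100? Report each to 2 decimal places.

29.79 : 89.13 : 100.00 : 49.86 : 9.32

Each Sb atom is independently Sb-121 (p = 0.5721) or Sb-123 (q = 0.4279); the cluster is the binomial expansion (p + q)^4.
P(M) = 0.5721^4 = 0.107124
P(M+2) = 4 × 0.5721^3 × 0.4279^1 = 0.320493
P(M+4) = 6 × 0.5721^2 × 0.4279^2 = 0.359567
P(M+6) = 4 × 0.5721^1 × 0.4279^3 = 0.179291
P(M+8) = 0.4279^4 = 0.033525
The M+4 peak is largest (0.359567); scaling to 100 gives 29.79 : 89.13 : 100.00 : 49.86 : 9.32.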